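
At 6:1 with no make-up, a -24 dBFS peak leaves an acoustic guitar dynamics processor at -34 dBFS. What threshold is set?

Let T be the threshold. Output overshoot = (input overshoot)/R, so -34 − T = (-24 − T)/6.
6·(-34 − T) = -24 − T → 5·T = -204 − (-24) = -180.
T = -180/5 = -36 dBFS.

-36 dBFS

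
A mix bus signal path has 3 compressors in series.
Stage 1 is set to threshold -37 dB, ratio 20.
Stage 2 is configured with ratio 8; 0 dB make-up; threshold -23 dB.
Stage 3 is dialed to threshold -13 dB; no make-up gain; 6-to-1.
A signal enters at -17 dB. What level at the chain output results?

Stage 1: -17 dB is 20 dB over -37 dB; at 20:1 that becomes 1 dB over, giving -36 dB.
Stage 2: -36 dB ≤ -23 dB, so stage 2 doesn't engage; output -36 dB.
Stage 3: -36 dB ≤ -13 dB, so stage 3 doesn't engage; output -36 dB.

-36 dB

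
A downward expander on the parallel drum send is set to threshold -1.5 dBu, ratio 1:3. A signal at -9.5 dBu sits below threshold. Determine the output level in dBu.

-25.5 dBu

The input is 8 dB below the -1.5 dBu threshold.
A 1:3 expander multiplies undershoot by 3: 8 × 3 = 24 dB below threshold.
Output = -1.5 − 24 = -25.5 dBu.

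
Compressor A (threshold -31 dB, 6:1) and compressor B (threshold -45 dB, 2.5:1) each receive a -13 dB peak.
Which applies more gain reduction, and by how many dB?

A: GR = 18 − 18/6 = 15 dB.
B: GR = 32 − 32/2.5 = 19.2 dB.
Difference: 4.2 dB in favour of B.

B, by 4.2 dB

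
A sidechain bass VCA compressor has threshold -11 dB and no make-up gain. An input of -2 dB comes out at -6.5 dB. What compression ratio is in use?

2:1

Input overshoot = -2 − (-11) = 9 dB; output overshoot = -6.5 − (-11) = 4.5 dB.
Ratio = 9 / 4.5 = 2.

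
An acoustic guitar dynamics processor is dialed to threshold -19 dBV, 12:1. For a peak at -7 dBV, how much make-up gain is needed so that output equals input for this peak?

Overshoot 12 dB → 12/12 = 1 dB after compression, so the compressed level is -19 + 1 = -18 dBV.
Make-up = target − compressed = -7 − (-18) = 11 dB.

11 dB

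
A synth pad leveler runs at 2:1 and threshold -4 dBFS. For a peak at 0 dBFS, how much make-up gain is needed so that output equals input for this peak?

Overshoot 4 dB → 4/2 = 2 dB after compression, so the compressed level is -4 + 2 = -2 dBFS.
Make-up = target − compressed = 0 − (-2) = 2 dB.

2 dB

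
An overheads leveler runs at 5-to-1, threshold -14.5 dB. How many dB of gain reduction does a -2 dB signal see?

-2 dB exceeds the threshold by 12.5 dB.
After 5:1 compression the overshoot becomes 12.5/5 = 2.5 dB.
So the signal is attenuated by 12.5 − 2.5 = 10 dB.

10 dB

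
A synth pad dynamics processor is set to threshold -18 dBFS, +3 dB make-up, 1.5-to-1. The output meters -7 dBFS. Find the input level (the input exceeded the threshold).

-6 dBFS

Before make-up, the level was -7 − 3 = -10 dBFS.
The compressed level sits -10 − (-18) = 8 dB over threshold.
Input overshoot = R × output overshoot = 12 dB → input = -18 + 12 = -6 dBFS.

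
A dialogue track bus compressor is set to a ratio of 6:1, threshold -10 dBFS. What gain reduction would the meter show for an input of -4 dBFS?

Overshoot = -4 − (-10) = 6 dB.
At 6:1, output sits 6/6 = 1 dB above threshold.
GR = overshoot in − overshoot out = 6 − 1 = 5 dB.

5 dB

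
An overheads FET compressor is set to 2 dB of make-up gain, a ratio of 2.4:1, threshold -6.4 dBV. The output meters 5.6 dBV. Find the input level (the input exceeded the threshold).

17.6 dBV

Stripping the +2 dB make-up gives 3.6 dBV at the gain stage.
That's 10 dB above the -6.4 dBV threshold.
Before 2.4:1 compression the overshoot was 10 × 2.4 = 24 dB, so input = -6.4 + 24 = 17.6 dBV.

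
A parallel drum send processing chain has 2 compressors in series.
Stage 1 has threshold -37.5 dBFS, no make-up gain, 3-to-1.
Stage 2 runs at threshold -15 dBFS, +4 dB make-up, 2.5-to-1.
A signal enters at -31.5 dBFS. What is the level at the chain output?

-31.5 dBFS

Stage 1: -31.5 dBFS is 6 dB over -37.5 dBFS; at 3:1 that becomes 2 dB over, giving -35.5 dBFS.
Stage 2: -35.5 dBFS is at or below the -15 dBFS threshold — no compression; make-up brings it to -31.5 dBFS.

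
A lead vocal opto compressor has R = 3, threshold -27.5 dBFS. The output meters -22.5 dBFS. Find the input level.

-12.5 dBFS

The compressed level sits -22.5 − (-27.5) = 5 dB over threshold.
Before 3:1 compression the overshoot was 5 × 3 = 15 dB, so input = -27.5 + 15 = -12.5 dBFS.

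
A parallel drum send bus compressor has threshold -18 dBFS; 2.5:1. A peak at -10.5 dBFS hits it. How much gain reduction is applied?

4.5 dB

-10.5 dBFS exceeds the threshold by 7.5 dB.
A 2.5:1 ratio leaves 3 dB of that excess.
Gain reduction = 7.5 − 3 = 4.5 dB.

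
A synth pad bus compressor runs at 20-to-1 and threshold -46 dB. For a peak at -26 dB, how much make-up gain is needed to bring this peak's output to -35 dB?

10 dB

The peak compresses to -46 + 20/20 = -45 dB.
To reach -35 dB requires -35 − (-45) = 10 dB of make-up.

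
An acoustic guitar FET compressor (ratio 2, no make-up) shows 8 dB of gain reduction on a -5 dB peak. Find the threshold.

Let T be the threshold. Output overshoot = (input overshoot)/R, so -13 − T = (-5 − T)/2.
2·(-13 − T) = -5 − T → 1·T = -26 − (-5) = -21.
T = -21/1 = -21 dB.

-21 dB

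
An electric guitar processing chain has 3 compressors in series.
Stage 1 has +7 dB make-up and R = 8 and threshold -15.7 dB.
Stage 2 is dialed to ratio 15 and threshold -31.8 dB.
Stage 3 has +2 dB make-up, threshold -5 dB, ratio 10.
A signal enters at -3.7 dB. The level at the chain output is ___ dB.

Stage 1: -3.7 dB is 12 dB over -15.7 dB; at 8:1 that becomes 1.5 dB over, giving -14.2 dB; +7 dB make-up → -7.2 dB.
Stage 2: -7.2 dB is 24.6 dB over -31.8 dB; at 15:1 that becomes 1.64 dB over, giving -30.16 dB.
Stage 3: below threshold (-30.16 ≤ -5); passes unchanged; make-up brings it to -28.16 dB.

-28.16 dB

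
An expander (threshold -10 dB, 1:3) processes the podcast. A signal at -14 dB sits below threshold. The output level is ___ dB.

Undershoot = (-10) − (-14) = 4 dB.
At 1:3, that expands to 12 dB under threshold.
Output = -10 − 12 = -22 dB.

-22 dB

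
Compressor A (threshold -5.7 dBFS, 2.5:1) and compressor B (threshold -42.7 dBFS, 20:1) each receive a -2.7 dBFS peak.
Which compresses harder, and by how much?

A: 3 dB over, compressed to 1.2 dB over, so 1.8 dB of GR.
B: 40 dB over, compressed to 2 dB over, so 38 dB of GR.
B reduces 36.2 dB more.

B, by 36.2 dB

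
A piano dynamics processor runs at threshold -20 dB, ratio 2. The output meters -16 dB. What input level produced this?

-12 dB

The compressed level sits -16 − (-20) = 4 dB over threshold.
Before 2:1 compression the overshoot was 4 × 2 = 8 dB, so input = -20 + 8 = -12 dB.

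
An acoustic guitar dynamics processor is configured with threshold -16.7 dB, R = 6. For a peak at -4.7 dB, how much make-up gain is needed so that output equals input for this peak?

The peak compresses to -16.7 + 12/6 = -14.7 dB.
To reach -4.7 dB requires -4.7 − (-14.7) = 10 dB of make-up.

10 dB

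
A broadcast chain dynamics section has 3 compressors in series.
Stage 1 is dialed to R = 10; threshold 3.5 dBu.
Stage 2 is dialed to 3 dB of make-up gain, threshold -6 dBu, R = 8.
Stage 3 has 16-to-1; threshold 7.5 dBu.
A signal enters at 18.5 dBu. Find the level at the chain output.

Stage 1: 15 dB above 3.5 dBu, reduced 10:1 to 1.5 dB above → 5 dBu.
Stage 2: overshoot 11 dB → 11/8 = 1.375 dB → -4.625 dBu; +3 dB make-up → -1.625 dBu.
Stage 3: -1.625 dBu ≤ 7.5 dBu, so stage 3 doesn't engage; output -1.625 dBu.

-1.625 dBu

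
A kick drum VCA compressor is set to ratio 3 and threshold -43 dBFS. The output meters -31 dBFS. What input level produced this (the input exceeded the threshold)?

The compressed level sits -31 − (-43) = 12 dB over threshold.
Undo the ratio: input overshoot = 12 × 3 = 36 dB, giving input = -7 dBFS.

-7 dBFS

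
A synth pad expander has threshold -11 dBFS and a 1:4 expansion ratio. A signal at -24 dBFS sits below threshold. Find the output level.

Below threshold, a 1:4 expander applies gain = (4−1)×(T − x) of attenuation.
(4−1) × 13 = 39 dB, so output = -24 − 39 = -63 dBFS.

-63 dBFS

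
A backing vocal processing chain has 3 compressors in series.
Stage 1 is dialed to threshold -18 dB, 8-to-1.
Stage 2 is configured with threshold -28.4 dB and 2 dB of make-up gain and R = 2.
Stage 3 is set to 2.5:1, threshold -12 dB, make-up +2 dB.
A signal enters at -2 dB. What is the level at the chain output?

-18.2 dB

Stage 1: -2 dB is 16 dB over -18 dB; at 8:1 that becomes 2 dB over, giving -16 dB.
Stage 2: 12.4 dB above -28.4 dB, reduced 2:1 to 6.2 dB above → -22.2 dB; +2 dB make-up → -20.2 dB.
Stage 3: -20.2 dB ≤ -12 dB, so stage 3 doesn't engage; make-up brings it to -18.2 dB.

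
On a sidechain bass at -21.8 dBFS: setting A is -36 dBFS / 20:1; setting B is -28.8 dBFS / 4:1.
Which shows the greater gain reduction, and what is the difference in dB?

A: 14.2 dB over, compressed to 0.71 dB over, so 13.49 dB of GR.
B: 7 dB over, compressed to 1.75 dB over, so 5.25 dB of GR.
Difference: 8.24 dB in favour of A.

A, by 8.24 dB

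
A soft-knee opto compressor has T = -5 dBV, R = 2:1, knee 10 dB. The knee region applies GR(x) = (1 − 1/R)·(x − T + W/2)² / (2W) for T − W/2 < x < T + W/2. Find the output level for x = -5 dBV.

x − T + W/2 = -5 − (-5) + 5 = 5.
GR = (1 − 1/2) × 5² / 20 = 0.5 × 25 / 20 = 0.625 dB.
Output = -5 − 0.625 = -5.625 dBV.

-5.625 dBV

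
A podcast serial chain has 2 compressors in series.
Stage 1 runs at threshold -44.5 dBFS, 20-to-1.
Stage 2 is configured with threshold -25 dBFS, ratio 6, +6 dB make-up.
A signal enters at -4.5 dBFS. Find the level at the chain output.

-36.5 dBFS

Stage 1: 40 dB above -44.5 dBFS, reduced 20:1 to 2 dB above → -42.5 dBFS.
Stage 2: -42.5 dBFS is at or below the -25 dBFS threshold — no compression; make-up brings it to -36.5 dBFS.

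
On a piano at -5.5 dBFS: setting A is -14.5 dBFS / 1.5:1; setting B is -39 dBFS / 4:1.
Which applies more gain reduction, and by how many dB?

B, by 22.125 dB

A: overshoot 9 dB → output overshoot 6 dB → GR 3 dB.
B: overshoot 33.5 dB → output overshoot 8.375 dB → GR 25.125 dB.
B reduces 22.125 dB more.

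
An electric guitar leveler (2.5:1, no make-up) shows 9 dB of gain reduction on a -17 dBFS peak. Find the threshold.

Let T be the threshold. Output overshoot = (input overshoot)/R, so -26 − T = (-17 − T)/2.5.
2.5·(-26 − T) = -17 − T → 1.5·T = -65 − (-17) = -48.
T = -48/1.5 = -32 dBFS.

-32 dBFS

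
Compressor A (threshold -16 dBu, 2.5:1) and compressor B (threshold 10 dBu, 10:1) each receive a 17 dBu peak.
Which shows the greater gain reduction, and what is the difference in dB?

A: GR = 33 − 33/2.5 = 19.8 dB.
B: GR = 7 − 7/10 = 6.3 dB.
A reduces 13.5 dB more.

A, by 13.5 dB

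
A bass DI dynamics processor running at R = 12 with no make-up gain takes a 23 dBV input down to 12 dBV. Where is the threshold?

11 dBV

Input is 12 dB above T (since output overshoot × R = input overshoot: (12 − T)·12 = 23 − T gives T = 11 dBV).
Check: 11 + (23 − 11)/12 = 11 + 1 = 12 dBV. ✓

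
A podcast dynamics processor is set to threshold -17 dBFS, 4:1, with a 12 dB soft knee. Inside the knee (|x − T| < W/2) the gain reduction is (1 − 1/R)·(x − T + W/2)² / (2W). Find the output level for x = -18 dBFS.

-18.78125 dBFS

x − T + W/2 = -18 − (-17) + 6 = 5.
GR = (1 − 1/4) × 5² / 24 = 0.75 × 25 / 24 = 0.78125 dB.
Output = -18 − 0.78125 = -18.78125 dBFS.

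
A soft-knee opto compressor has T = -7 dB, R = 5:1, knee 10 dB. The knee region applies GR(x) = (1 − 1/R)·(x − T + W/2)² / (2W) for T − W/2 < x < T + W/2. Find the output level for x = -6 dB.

x − T + W/2 = -6 − (-7) + 5 = 6.
GR = (1 − 1/5) × 6² / 20 = 0.8 × 36 / 20 = 1.44 dB.
Output = -6 − 1.44 = -7.44 dB.

-7.44 dB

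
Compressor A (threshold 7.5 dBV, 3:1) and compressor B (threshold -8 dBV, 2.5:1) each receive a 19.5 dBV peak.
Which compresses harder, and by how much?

B, by 8.5 dB

A: GR = 12 − 12/3 = 8 dB.
B: GR = 27.5 − 27.5/2.5 = 16.5 dB.
B applies 8.5 dB more gain reduction.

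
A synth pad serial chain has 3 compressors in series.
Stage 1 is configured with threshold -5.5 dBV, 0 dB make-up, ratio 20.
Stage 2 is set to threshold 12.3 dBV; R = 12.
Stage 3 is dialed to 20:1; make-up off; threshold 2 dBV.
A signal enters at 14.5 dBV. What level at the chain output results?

Stage 1: 14.5 dBV is 20 dB over -5.5 dBV; at 20:1 that becomes 1 dB over, giving -4.5 dBV.
Stage 2: -4.5 dBV ≤ 12.3 dBV, so stage 2 doesn't engage; output -4.5 dBV.
Stage 3: below threshold (-4.5 ≤ 2); passes unchanged; output -4.5 dBV.

-4.5 dBV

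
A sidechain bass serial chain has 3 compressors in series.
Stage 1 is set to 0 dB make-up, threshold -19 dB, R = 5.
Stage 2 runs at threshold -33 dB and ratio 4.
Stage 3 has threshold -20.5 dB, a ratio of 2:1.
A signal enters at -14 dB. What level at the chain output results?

Stage 1: -14 dB is 5 dB over -19 dB; at 5:1 that becomes 1 dB over, giving -18 dB.
Stage 2: 15 dB above -33 dB, reduced 4:1 to 3.75 dB above → -29.25 dB.
Stage 3: below threshold (-29.25 ≤ -20.5); passes unchanged; output -29.25 dB.

-29.25 dB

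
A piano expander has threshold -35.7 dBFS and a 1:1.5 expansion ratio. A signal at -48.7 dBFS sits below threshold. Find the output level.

Undershoot = (-35.7) − (-48.7) = 13 dB.
At 1:1.5, that expands to 19.5 dB under threshold.
Output = -35.7 − 19.5 = -55.2 dBFS.

-55.2 dBFS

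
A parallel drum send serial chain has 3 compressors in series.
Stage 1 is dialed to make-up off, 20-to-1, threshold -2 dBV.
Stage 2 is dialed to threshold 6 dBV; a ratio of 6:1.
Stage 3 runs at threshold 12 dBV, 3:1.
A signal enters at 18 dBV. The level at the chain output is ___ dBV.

Stage 1: 18 dBV is 20 dB over -2 dBV; at 20:1 that becomes 1 dB over, giving -1 dBV.
Stage 2: below threshold (-1 ≤ 6); passes unchanged; output -1 dBV.
Stage 3: -1 dBV is at or below the 12 dBV threshold — no compression; output -1 dBV.

-1 dBV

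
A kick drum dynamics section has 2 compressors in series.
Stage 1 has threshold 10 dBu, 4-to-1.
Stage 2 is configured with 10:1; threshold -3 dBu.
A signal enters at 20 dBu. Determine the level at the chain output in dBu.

-1.45 dBu

Stage 1: 10 dB above 10 dBu, reduced 4:1 to 2.5 dB above → 12.5 dBu.
Stage 2: overshoot 15.5 dB → 15.5/10 = 1.55 dB → -1.45 dBu.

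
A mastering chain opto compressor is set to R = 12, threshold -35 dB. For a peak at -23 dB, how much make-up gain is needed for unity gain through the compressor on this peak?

Overshoot 12 dB → 12/12 = 1 dB after compression, so the compressed level is -35 + 1 = -34 dB.
Make-up = target − compressed = -23 − (-34) = 11 dB.

11 dB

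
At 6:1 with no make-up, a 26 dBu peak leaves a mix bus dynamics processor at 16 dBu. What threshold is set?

Let T be the threshold. Output overshoot = (input overshoot)/R, so 16 − T = (26 − T)/6.
6·(16 − T) = 26 − T → 5·T = 96 − 26 = 70.
T = 70/5 = 14 dBu.

14 dBu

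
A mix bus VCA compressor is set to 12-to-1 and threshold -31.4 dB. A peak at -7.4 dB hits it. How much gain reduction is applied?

22 dB

-7.4 dB exceeds the threshold by 24 dB.
At 12:1, output sits 24/12 = 2 dB above threshold.
GR = overshoot in − overshoot out = 24 − 2 = 22 dB.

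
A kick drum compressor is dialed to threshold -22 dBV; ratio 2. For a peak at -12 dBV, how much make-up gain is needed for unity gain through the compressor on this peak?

Overshoot 10 dB → 10/2 = 5 dB after compression, so the compressed level is -22 + 5 = -17 dBV.
Make-up = target − compressed = -12 − (-17) = 5 dB.

5 dB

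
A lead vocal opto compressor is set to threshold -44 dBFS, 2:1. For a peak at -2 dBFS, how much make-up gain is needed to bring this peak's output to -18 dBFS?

Without make-up, output = threshold + overshoot/2 = -44 + 21 = -23 dBFS.
Gap to target: 5 dB.

5 dB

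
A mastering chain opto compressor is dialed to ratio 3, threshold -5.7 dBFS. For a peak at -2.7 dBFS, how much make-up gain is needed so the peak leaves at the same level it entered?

The peak compresses to -5.7 + 3/3 = -4.7 dBFS.
To reach -2.7 dBFS requires -2.7 − (-4.7) = 2 dB of make-up.

2 dB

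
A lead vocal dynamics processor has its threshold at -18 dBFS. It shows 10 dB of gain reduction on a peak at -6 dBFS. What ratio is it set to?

6:1

Input overshoot = -6 − (-18) = 12 dB.
Output overshoot = 12 − 10 = 2 dB.
Ratio = input overshoot / output overshoot = 12 / 2 = 6.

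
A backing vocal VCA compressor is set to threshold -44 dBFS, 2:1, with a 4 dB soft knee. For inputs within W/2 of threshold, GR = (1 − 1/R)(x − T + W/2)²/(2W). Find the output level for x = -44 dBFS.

-44.25 dBFS

x − T + W/2 = -44 − (-44) + 2 = 2.
GR = (1 − 1/2) × 2² / 8 = 0.5 × 4 / 8 = 0.25 dB.
Output = -44 − 0.25 = -44.25 dBFS.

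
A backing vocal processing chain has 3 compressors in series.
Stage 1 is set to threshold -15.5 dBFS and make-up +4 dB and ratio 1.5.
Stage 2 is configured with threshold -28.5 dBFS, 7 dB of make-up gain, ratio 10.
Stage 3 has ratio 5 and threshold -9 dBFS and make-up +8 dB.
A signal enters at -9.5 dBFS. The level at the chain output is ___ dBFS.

Stage 1: overshoot 6 dB → 6/1.5 = 4 dB → -11.5 dBFS; +4 dB make-up → -7.5 dBFS.
Stage 2: -7.5 dBFS is 21 dB over -28.5 dBFS; at 10:1 that becomes 2.1 dB over, giving -26.4 dBFS; +7 dB make-up → -19.4 dBFS.
Stage 3: -19.4 dBFS is at or below the -9 dBFS threshold — no compression; make-up brings it to -11.4 dBFS.

-11.4 dBFS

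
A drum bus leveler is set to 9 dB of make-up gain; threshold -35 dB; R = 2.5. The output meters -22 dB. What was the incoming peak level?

-25 dB

Before make-up, the level was -22 − 9 = -31 dB.
Post-compression overshoot = -31 − (-35) = 4 dB.
Input overshoot = R × output overshoot = 10 dB → input = -35 + 10 = -25 dB.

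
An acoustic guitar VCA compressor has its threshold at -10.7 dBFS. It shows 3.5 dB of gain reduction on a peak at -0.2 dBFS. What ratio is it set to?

1.5:1

Input overshoot = -0.2 − (-10.7) = 10.5 dB.
Output overshoot = 10.5 − 3.5 = 7 dB.
Ratio = input overshoot / output overshoot = 10.5 / 7 = 1.5.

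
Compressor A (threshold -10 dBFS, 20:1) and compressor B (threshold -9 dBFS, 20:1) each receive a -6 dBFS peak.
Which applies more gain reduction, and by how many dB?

A, by 0.95 dB

A: overshoot 4 dB → output overshoot 0.2 dB → GR 3.8 dB.
B: overshoot 3 dB → output overshoot 0.15 dB → GR 2.85 dB.
A reduces 0.95 dB more.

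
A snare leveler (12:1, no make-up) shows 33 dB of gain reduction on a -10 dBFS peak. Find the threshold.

-46 dBFS

Gain reduction = -10 − (-43) = 33 dB; output overshoot = GR / (R − 1) = 33 / 11 = 3 dB.
Threshold = output − output overshoot = -43 − 3 = -46 dBFS.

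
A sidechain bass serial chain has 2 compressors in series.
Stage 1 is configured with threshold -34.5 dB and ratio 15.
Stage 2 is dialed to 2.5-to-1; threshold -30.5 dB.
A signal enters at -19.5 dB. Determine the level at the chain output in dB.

-33.5 dB

Stage 1: overshoot 15 dB → 15/15 = 1 dB → -33.5 dB.
Stage 2: -33.5 dB ≤ -30.5 dB, so stage 2 doesn't engage; output -33.5 dB.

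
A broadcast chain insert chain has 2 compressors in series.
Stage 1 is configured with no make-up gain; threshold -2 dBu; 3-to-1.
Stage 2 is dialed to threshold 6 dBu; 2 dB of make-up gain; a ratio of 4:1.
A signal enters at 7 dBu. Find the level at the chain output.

Stage 1: overshoot 9 dB → 9/3 = 3 dB → 1 dBu.
Stage 2: below threshold (1 ≤ 6); passes unchanged; make-up brings it to 3 dBu.

3 dBu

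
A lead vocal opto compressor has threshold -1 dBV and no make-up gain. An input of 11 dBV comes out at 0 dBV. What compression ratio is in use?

12:1

Input overshoot = 11 − (-1) = 12 dB; output overshoot = 0 − (-1) = 1 dB.
Ratio = 12 / 1 = 12.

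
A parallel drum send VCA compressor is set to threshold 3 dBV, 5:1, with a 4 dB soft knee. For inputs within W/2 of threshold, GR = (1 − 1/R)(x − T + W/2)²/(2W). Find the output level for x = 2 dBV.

1.9 dBV

x − T + W/2 = 2 − 3 + 2 = 1.
GR = (1 − 1/5) × 1² / 8 = 0.8 × 1 / 8 = 0.1 dB.
Output = 2 − 0.1 = 1.9 dBV.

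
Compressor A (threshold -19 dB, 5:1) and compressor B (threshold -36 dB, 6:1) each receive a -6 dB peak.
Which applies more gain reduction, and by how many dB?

A: 13 dB over, compressed to 2.6 dB over, so 10.4 dB of GR.
B: 30 dB over, compressed to 5 dB over, so 25 dB of GR.
B applies 14.6 dB more gain reduction.

B, by 14.6 dB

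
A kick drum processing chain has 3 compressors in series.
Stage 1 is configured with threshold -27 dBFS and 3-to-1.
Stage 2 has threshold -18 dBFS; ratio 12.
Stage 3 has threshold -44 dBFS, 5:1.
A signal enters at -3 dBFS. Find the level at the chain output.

-39 dBFS

Stage 1: overshoot 24 dB → 24/3 = 8 dB → -19 dBFS.
Stage 2: -19 dBFS ≤ -18 dBFS, so stage 2 doesn't engage; output -19 dBFS.
Stage 3: -19 dBFS is 25 dB over -44 dBFS; at 5:1 that becomes 5 dB over, giving -39 dBFS.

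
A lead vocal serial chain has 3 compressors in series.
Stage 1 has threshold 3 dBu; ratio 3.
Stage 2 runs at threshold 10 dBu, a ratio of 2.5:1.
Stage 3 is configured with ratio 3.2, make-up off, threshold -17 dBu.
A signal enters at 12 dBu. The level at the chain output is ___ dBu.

-9.8125 dBu

Stage 1: overshoot 9 dB → 9/3 = 3 dB → 6 dBu.
Stage 2: 6 dBu ≤ 10 dBu, so stage 2 doesn't engage; output 6 dBu.
Stage 3: 6 dBu is 23 dB over -17 dBu; at 3.2:1 that becomes 7.1875 dB over, giving -9.8125 dBu.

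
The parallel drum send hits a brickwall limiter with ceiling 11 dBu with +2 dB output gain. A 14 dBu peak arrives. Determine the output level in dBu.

13 dBu

A brickwall limiter is an ∞:1 compressor: any input above the ceiling is clamped to 11 dBu.
Output gain then adds 2 dB: 11 + 2 = 13 dBu.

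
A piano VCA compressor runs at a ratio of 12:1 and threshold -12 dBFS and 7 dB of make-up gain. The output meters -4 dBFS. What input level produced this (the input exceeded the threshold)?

0 dBFS

Remove make-up: -4 − 7 = -11 dBFS.
That's 1 dB above the -12 dBFS threshold.
Undo the ratio: input overshoot = 1 × 12 = 12 dB, giving input = 0 dBFS.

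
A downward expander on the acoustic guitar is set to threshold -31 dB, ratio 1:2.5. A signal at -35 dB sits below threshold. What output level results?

The input is 4 dB below the -31 dB threshold.
A 1:2.5 expander multiplies undershoot by 2.5: 4 × 2.5 = 10 dB below threshold.
Output = -31 − 10 = -41 dB.

-41 dB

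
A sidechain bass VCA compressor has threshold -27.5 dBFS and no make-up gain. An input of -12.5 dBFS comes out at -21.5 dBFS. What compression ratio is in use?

Input overshoot = -12.5 − (-27.5) = 15 dB; output overshoot = -21.5 − (-27.5) = 6 dB.
Ratio = 15 / 6 = 2.5.

2.5:1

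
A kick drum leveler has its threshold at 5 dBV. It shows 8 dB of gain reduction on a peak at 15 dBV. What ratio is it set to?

5:1

Input overshoot = 15 − 5 = 10 dB.
Output overshoot = 10 − 8 = 2 dB.
Ratio = input overshoot / output overshoot = 10 / 2 = 5.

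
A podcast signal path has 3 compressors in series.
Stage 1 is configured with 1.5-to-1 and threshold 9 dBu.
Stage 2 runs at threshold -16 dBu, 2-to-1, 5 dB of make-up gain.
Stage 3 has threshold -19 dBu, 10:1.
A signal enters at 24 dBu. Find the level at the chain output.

-16.45 dBu

Stage 1: overshoot 15 dB → 15/1.5 = 10 dB → 19 dBu.
Stage 2: overshoot 35 dB → 35/2 = 17.5 dB → 1.5 dBu; +5 dB make-up → 6.5 dBu.
Stage 3: 6.5 dBu is 25.5 dB over -19 dBu; at 10:1 that becomes 2.55 dB over, giving -16.45 dBu.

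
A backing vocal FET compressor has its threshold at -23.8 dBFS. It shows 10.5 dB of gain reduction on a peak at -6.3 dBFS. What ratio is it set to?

2.5:1

Input overshoot = -6.3 − (-23.8) = 17.5 dB.
Output overshoot = 17.5 − 10.5 = 7 dB.
Ratio = input overshoot / output overshoot = 17.5 / 7 = 2.5.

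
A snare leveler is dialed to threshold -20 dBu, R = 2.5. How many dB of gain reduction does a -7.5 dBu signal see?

-7.5 dBu exceeds the threshold by 12.5 dB.
After 2.5:1 compression the overshoot becomes 12.5/2.5 = 5 dB.
So the signal is attenuated by 12.5 − 5 = 7.5 dB.

7.5 dB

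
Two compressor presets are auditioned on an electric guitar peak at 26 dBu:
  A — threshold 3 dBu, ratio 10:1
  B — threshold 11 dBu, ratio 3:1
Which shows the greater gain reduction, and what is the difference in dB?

A, by 10.7 dB

A: overshoot 23 dB → output overshoot 2.3 dB → GR 20.7 dB.
B: overshoot 15 dB → output overshoot 5 dB → GR 10 dB.
Difference: 10.7 dB in favour of A.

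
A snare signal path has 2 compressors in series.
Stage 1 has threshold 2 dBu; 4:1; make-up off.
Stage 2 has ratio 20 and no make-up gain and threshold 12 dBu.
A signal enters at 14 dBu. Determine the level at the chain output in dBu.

5 dBu

Stage 1: 12 dB above 2 dBu, reduced 4:1 to 3 dB above → 5 dBu.
Stage 2: 5 dBu is at or below the 12 dBu threshold — no compression; output 5 dBu.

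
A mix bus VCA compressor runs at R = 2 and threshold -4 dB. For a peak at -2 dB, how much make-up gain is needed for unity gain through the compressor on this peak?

1 dB

The peak compresses to -4 + 2/2 = -3 dB.
To reach -2 dB requires -2 − (-3) = 1 dB of make-up.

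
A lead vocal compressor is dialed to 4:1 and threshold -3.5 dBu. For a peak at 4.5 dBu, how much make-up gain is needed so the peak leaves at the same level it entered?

Overshoot 8 dB → 8/4 = 2 dB after compression, so the compressed level is -3.5 + 2 = -1.5 dBu.
Make-up = target − compressed = 4.5 − (-1.5) = 6 dB.

6 dB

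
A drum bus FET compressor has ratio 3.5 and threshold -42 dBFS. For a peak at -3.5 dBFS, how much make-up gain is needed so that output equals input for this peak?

27.5 dB

Without make-up, output = threshold + overshoot/3.5 = -42 + 11 = -31 dBFS.
Gap to target: 27.5 dB.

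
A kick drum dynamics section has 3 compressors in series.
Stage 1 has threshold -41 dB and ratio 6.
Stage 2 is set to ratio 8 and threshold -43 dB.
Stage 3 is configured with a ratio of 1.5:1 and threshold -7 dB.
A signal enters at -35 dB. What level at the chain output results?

-42.625 dB

Stage 1: 6 dB above -41 dB, reduced 6:1 to 1 dB above → -40 dB.
Stage 2: 3 dB above -43 dB, reduced 8:1 to 0.375 dB above → -42.625 dB.
Stage 3: -42.625 dB is at or below the -7 dB threshold — no compression; output -42.625 dB.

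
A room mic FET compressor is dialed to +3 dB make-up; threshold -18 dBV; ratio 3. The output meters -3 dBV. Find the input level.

Before make-up, the level was -3 − 3 = -6 dBV.
The compressed level sits -6 − (-18) = 12 dB over threshold.
Undo the ratio: input overshoot = 12 × 3 = 36 dB, giving input = 18 dBV.

18 dBV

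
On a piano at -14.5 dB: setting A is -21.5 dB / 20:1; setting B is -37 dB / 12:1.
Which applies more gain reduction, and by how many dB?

B, by 13.975 dB

A: GR = 7 − 7/20 = 6.65 dB.
B: GR = 22.5 − 22.5/12 = 20.625 dB.
B reduces 13.975 dB more.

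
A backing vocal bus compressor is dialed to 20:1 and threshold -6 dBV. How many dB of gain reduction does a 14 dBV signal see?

Overshoot = 14 − (-6) = 20 dB.
At 20:1, output sits 20/20 = 1 dB above threshold.
GR = overshoot in − overshoot out = 20 − 1 = 19 dB.

19 dB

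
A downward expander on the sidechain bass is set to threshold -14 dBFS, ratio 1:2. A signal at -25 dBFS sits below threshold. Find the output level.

Below threshold, a 1:2 expander applies gain = (2−1)×(T − x) of attenuation.
(2−1) × 11 = 11 dB, so output = -25 − 11 = -36 dBFS.

-36 dBFS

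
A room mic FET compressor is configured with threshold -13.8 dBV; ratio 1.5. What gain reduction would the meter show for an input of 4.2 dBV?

The signal is 18 dB above threshold.
After 1.5:1 compression the overshoot becomes 18/1.5 = 12 dB.
GR = overshoot in − overshoot out = 18 − 12 = 6 dB.

6 dB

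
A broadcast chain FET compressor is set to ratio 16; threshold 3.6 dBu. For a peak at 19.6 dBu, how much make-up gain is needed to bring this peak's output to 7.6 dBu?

3 dB

Overshoot 16 dB → 16/16 = 1 dB after compression, so the compressed level is 3.6 + 1 = 4.6 dBu.
Make-up = target − compressed = 7.6 − 4.6 = 3 dB.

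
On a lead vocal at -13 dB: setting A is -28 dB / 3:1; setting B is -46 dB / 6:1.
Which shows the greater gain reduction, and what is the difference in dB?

B, by 17.5 dB

A: GR = 15 − 15/3 = 10 dB.
B: GR = 33 − 33/6 = 27.5 dB.
B reduces 17.5 dB more.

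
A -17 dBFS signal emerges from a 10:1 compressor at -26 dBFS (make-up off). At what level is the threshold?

-27 dBFS

Gain reduction = -17 − (-26) = 9 dB; output overshoot = GR / (R − 1) = 9 / 9 = 1 dB.
Threshold = output − output overshoot = -26 − 1 = -27 dBFS.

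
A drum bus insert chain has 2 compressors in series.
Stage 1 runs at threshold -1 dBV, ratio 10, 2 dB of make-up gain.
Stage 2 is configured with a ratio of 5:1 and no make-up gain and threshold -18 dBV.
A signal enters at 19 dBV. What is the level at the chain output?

Stage 1: overshoot 20 dB → 20/10 = 2 dB → 1 dBV; +2 dB make-up → 3 dBV.
Stage 2: overshoot 21 dB → 21/5 = 4.2 dB → -13.8 dBV.

-13.8 dBV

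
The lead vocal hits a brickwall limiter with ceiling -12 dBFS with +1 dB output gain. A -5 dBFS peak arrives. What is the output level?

-11 dBFS

A brickwall limiter is an ∞:1 compressor: any input above the ceiling is clamped to -12 dBFS.
Output gain then adds 1 dB: -12 + 1 = -11 dBFS.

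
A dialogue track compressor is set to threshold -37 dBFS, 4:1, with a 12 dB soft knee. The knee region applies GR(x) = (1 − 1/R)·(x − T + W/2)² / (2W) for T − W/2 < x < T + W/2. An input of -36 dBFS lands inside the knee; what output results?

x − T + W/2 = -36 − (-37) + 6 = 7.
GR = (1 − 1/4) × 7² / 24 = 0.75 × 49 / 24 = 1.53125 dB.
Output = -36 − 1.53125 = -37.53125 dBFS.

-37.53125 dBFS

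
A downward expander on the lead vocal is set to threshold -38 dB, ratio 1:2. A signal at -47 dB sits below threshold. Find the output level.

The input is 9 dB below the -38 dB threshold.
A 1:2 expander multiplies undershoot by 2: 9 × 2 = 18 dB below threshold.
Output = -38 − 18 = -56 dB.

-56 dB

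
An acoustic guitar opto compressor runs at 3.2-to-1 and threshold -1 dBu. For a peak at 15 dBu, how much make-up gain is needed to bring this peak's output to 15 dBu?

Without make-up, output = threshold + overshoot/3.2 = -1 + 5 = 4 dBu.
Gap to target: 11 dB.

11 dB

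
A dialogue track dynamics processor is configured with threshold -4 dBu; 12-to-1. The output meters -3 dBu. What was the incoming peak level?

8 dBu

The compressed level sits -3 − (-4) = 1 dB over threshold.
Before 12:1 compression the overshoot was 1 × 12 = 12 dB, so input = -4 + 12 = 8 dBu.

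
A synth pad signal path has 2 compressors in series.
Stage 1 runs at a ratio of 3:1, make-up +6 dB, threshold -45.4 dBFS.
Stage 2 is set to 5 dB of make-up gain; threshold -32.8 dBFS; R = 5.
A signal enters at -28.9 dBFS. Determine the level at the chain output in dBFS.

Stage 1: -28.9 dBFS is 16.5 dB over -45.4 dBFS; at 3:1 that becomes 5.5 dB over, giving -39.9 dBFS; +6 dB make-up → -33.9 dBFS.
Stage 2: -33.9 dBFS is at or below the -32.8 dBFS threshold — no compression; make-up brings it to -28.9 dBFS.

-28.9 dBFS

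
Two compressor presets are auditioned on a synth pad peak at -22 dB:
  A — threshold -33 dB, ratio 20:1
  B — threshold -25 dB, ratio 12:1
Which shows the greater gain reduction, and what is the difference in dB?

A, by 7.7 dB

A: overshoot 11 dB → output overshoot 0.55 dB → GR 10.45 dB.
B: overshoot 3 dB → output overshoot 0.25 dB → GR 2.75 dB.
A reduces 7.7 dB more.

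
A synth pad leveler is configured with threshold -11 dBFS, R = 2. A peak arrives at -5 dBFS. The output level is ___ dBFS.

-8 dBFS

-5 dBFS sits 6 dB over threshold.
2:1 compression reduces that to 6/2 = 3 dB over.
So the level is -11 + 3 = -8 dBFS.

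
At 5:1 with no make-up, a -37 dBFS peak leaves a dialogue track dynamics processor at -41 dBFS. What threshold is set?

Let T be the threshold. Output overshoot = (input overshoot)/R, so -41 − T = (-37 − T)/5.
5·(-41 − T) = -37 − T → 4·T = -205 − (-37) = -168.
T = -168/4 = -42 dBFS.

-42 dBFS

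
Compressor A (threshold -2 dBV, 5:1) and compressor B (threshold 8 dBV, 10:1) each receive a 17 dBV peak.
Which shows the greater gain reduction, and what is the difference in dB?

A: overshoot 19 dB → output overshoot 3.8 dB → GR 15.2 dB.
B: overshoot 9 dB → output overshoot 0.9 dB → GR 8.1 dB.
Difference: 7.1 dB in favour of A.

A, by 7.1 dB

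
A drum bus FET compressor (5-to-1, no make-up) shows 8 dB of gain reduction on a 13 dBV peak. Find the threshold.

3 dBV

Let T be the threshold. Output overshoot = (input overshoot)/R, so 5 − T = (13 − T)/5.
5·(5 − T) = 13 − T → 4·T = 25 − 13 = 12.
T = 12/4 = 3 dBV.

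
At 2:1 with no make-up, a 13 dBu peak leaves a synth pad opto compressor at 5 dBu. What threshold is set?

Input is 16 dB above T (since output overshoot × R = input overshoot: (5 − T)·2 = 13 − T gives T = -3 dBu).
Check: -3 + (13 − (-3))/2 = -3 + 8 = 5 dBu. ✓

-3 dBu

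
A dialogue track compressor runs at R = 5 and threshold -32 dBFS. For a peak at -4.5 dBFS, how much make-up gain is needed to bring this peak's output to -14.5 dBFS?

12 dB

Without make-up, output = threshold + overshoot/5 = -32 + 5.5 = -26.5 dBFS.
Gap to target: 12 dB.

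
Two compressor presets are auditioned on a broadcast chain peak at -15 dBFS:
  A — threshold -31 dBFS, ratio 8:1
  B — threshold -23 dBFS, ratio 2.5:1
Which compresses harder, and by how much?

A, by 9.2 dB

A: overshoot 16 dB → output overshoot 2 dB → GR 14 dB.
B: overshoot 8 dB → output overshoot 3.2 dB → GR 4.8 dB.
A reduces 9.2 dB more.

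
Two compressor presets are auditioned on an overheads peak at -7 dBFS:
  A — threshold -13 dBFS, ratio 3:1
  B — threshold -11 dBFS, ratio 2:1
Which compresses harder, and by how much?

A: 6 dB over, compressed to 2 dB over, so 4 dB of GR.
B: 4 dB over, compressed to 2 dB over, so 2 dB of GR.
A applies 2 dB more gain reduction.

A, by 2 dB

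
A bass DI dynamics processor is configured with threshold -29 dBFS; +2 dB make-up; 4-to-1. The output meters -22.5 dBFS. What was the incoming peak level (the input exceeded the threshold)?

-11 dBFS

Before make-up, the level was -22.5 − 2 = -24.5 dBFS.
Post-compression overshoot = -24.5 − (-29) = 4.5 dB.
Undo the ratio: input overshoot = 4.5 × 4 = 18 dB, giving input = -11 dBFS.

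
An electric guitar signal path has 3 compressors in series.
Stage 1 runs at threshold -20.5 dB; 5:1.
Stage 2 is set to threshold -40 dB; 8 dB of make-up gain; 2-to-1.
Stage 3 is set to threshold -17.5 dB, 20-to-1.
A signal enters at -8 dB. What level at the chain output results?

-21 dB

Stage 1: 12.5 dB above -20.5 dB, reduced 5:1 to 2.5 dB above → -18 dB.
Stage 2: overshoot 22 dB → 22/2 = 11 dB → -29 dB; +8 dB make-up → -21 dB.
Stage 3: -21 dB ≤ -17.5 dB, so stage 3 doesn't engage; output -21 dB.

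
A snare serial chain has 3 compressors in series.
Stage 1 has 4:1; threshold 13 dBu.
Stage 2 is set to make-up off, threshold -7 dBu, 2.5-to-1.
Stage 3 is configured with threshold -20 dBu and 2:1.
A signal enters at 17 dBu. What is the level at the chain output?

Stage 1: overshoot 4 dB → 4/4 = 1 dB → 14 dBu.
Stage 2: 14 dBu is 21 dB over -7 dBu; at 2.5:1 that becomes 8.4 dB over, giving 1.4 dBu.
Stage 3: 21.4 dB above -20 dBu, reduced 2:1 to 10.7 dB above → -9.3 dBu.

-9.3 dBu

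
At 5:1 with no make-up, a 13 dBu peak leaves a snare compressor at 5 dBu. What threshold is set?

3 dBu

Let T be the threshold. Output overshoot = (input overshoot)/R, so 5 − T = (13 − T)/5.
5·(5 − T) = 13 − T → 4·T = 25 − 13 = 12.
T = 12/4 = 3 dBu.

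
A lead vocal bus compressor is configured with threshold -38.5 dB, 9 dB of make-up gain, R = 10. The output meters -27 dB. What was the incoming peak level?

-13.5 dB

Before make-up, the level was -27 − 9 = -36 dB.
The compressed level sits -36 − (-38.5) = 2.5 dB over threshold.
Input overshoot = R × output overshoot = 25 dB → input = -38.5 + 25 = -13.5 dB.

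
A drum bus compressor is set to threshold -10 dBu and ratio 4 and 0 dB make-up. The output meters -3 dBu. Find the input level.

The compressed level sits -3 − (-10) = 7 dB over threshold.
Input overshoot = R × output overshoot = 28 dB → input = -10 + 28 = 18 dBu.

18 dBu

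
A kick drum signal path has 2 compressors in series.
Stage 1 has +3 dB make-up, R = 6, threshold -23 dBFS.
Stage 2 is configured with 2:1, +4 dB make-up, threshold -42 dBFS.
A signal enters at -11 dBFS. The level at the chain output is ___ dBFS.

-26 dBFS

Stage 1: overshoot 12 dB → 12/6 = 2 dB → -21 dBFS; +3 dB make-up → -18 dBFS.
Stage 2: overshoot 24 dB → 24/2 = 12 dB → -30 dBFS; +4 dB make-up → -26 dBFS.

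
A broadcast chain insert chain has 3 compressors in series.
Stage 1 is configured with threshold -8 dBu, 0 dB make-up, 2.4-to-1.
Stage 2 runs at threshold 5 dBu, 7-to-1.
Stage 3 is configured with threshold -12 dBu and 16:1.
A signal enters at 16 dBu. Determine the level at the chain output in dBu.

-11.125 dBu

Stage 1: 16 dBu is 24 dB over -8 dBu; at 2.4:1 that becomes 10 dB over, giving 2 dBu.
Stage 2: below threshold (2 ≤ 5); passes unchanged; output 2 dBu.
Stage 3: 14 dB above -12 dBu, reduced 16:1 to 0.875 dB above → -11.125 dBu.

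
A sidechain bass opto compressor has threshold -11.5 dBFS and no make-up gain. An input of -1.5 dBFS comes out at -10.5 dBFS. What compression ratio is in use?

10:1

Input overshoot = -1.5 − (-11.5) = 10 dB; output overshoot = -10.5 − (-11.5) = 1 dB.
Ratio = 10 / 1 = 10.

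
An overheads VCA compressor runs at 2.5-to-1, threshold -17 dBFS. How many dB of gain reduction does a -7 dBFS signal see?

Overshoot = -7 − (-17) = 10 dB.
A 2.5:1 ratio leaves 4 dB of that excess.
Gain reduction = 10 − 4 = 6 dB.

6 dB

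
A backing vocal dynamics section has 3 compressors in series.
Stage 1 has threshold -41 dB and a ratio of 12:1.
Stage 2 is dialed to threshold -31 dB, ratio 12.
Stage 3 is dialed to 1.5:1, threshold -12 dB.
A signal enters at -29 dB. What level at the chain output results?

Stage 1: 12 dB above -41 dB, reduced 12:1 to 1 dB above → -40 dB.
Stage 2: below threshold (-40 ≤ -31); passes unchanged; output -40 dB.
Stage 3: -40 dB is at or below the -12 dB threshold — no compression; output -40 dB.

-40 dB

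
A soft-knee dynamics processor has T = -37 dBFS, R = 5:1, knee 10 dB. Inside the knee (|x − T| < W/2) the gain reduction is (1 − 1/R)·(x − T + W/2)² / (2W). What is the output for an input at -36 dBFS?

x − T + W/2 = -36 − (-37) + 5 = 6.
GR = (1 − 1/5) × 6² / 20 = 0.8 × 36 / 20 = 1.44 dB.
Output = -36 − 1.44 = -37.44 dBFS.

-37.44 dBFS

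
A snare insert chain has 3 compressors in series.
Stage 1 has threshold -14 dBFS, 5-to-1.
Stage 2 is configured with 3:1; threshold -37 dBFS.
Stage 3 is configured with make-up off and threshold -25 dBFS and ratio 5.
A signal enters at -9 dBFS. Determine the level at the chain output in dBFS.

Stage 1: 5 dB above -14 dBFS, reduced 5:1 to 1 dB above → -13 dBFS.
Stage 2: overshoot 24 dB → 24/3 = 8 dB → -29 dBFS.
Stage 3: below threshold (-29 ≤ -25); passes unchanged; output -29 dBFS.

-29 dBFS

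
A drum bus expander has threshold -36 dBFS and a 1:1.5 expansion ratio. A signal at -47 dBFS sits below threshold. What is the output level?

Undershoot = (-36) − (-47) = 11 dB.
At 1:1.5, that expands to 16.5 dB under threshold.
Output = -36 − 16.5 = -52.5 dBFS.

-52.5 dBFS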